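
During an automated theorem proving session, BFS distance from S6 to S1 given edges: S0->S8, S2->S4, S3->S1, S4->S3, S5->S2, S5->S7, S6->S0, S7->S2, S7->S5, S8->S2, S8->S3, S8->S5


BFS layer-by-layer from S6:
  dist 0: {S6}
  dist 1: {S0}
  dist 2: {S8}
  dist 3: {S2, S3, S5}
  dist 4: {S1, S4, S7}
  -> S1 reached at distance 4
Shortest path length = 4

4


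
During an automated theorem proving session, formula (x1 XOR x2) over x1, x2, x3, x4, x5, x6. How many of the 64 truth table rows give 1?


Formula: (x1 XOR x2) over 6 vars (64 rows)
Evaluate each row (x1, x2, x3, x4, x5, x6 as bits, MSB first):
  row 0 [000000]: (0 XOR 0) -> 0
  row 1 [000001]: (0 XOR 0) -> 0
  row 2 [000010]: (0 XOR 0) -> 0
  row 3 [000011]: (0 XOR 0) -> 0
  row 4 [000100]: (0 XOR 0) -> 0
  (every remaining row is evaluated the same way; all 64 results are listed next)
Full result column, 8 rows per line (x1,x2,x3 fixed per line; x4,x5,x6 runs 000..111 left to right):
  rows 0-7 [x1,x2,x3=000]: 00000000  (ones: 0)
  rows 8-15 [x1,x2,x3=001]: 00000000  (ones: 0)
  rows 16-23 [x1,x2,x3=010]: 11111111  (ones: 8)
  rows 24-31 [x1,x2,x3=011]: 11111111  (ones: 8)
  rows 32-39 [x1,x2,x3=100]: 11111111  (ones: 8)
  rows 40-47 [x1,x2,x3=101]: 11111111  (ones: 8)
  rows 48-55 [x1,x2,x3=110]: 00000000  (ones: 0)
  rows 56-63 [x1,x2,x3=111]: 00000000  (ones: 0)
Count of 1-rows = 0+0+8+8+8+8+0+0 = 32

32


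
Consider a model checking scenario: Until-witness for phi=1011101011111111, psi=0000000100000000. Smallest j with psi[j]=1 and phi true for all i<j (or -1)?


(phi U psi) at 0: need smallest j with psi[j]=1 and phi[i]=1 for all i in [0,j).
Scan from step 0:
  step 0: phi=1, psi=0 -> continue
  step 1: phi=0 -> phi-prefix broken from here
  step 7: psi=1 but phi already failed -> not a witness
  end of trace: no witness -> -1
Witness step = -1

-1


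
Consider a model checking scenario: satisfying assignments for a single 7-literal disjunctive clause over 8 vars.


Step 1: Total=2^8=256
Step 2: Unsat when all 7 false: 2^1=2
Step 3: Sat=256-2=254

254


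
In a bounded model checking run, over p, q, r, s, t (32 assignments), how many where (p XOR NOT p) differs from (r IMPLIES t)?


F1 = (p XOR NOT p)
F2 = (r IMPLIES t)
Evaluate both on each of 32 rows (bits = p,q,r,s,t):
  row 0 [00000]: F1=1 F2=1 -> 0
  row 1 [00001]: F1=1 F2=1 -> 0
  row 2 [00010]: F1=1 F2=1 -> 0
  row 3 [00011]: F1=1 F2=1 -> 0
  row 4 [00100]: F1=1 F2=0 (differ) -> 1
  row 5 [00101]: F1=1 F2=1 -> 0
  row 6 [00110]: F1=1 F2=0 (differ) -> 1
  row 7 [00111]: F1=1 F2=1 -> 0
  row 8 [01000]: F1=1 F2=1 -> 0
  row 9 [01001]: F1=1 F2=1 -> 0
  row 10 [01010]: F1=1 F2=1 -> 0
  row 11 [01011]: F1=1 F2=1 -> 0
  row 12 [01100]: F1=1 F2=0 (differ) -> 1
  row 13 [01101]: F1=1 F2=1 -> 0
  row 14 [01110]: F1=1 F2=0 (differ) -> 1
  row 15 [01111]: F1=1 F2=1 -> 0
  row 16 [10000]: F1=1 F2=1 -> 0
  row 17 [10001]: F1=1 F2=1 -> 0
  row 18 [10010]: F1=1 F2=1 -> 0
  row 19 [10011]: F1=1 F2=1 -> 0
  row 20 [10100]: F1=1 F2=0 (differ) -> 1
  row 21 [10101]: F1=1 F2=1 -> 0
  row 22 [10110]: F1=1 F2=0 (differ) -> 1
  row 23 [10111]: F1=1 F2=1 -> 0
  row 24 [11000]: F1=1 F2=1 -> 0
  row 25 [11001]: F1=1 F2=1 -> 0
  row 26 [11010]: F1=1 F2=1 -> 0
  row 27 [11011]: F1=1 F2=1 -> 0
  row 28 [11100]: F1=1 F2=0 (differ) -> 1
  row 29 [11101]: F1=1 F2=1 -> 0
  row 30 [11110]: F1=1 F2=0 (differ) -> 1
  row 31 [11111]: F1=1 F2=1 -> 0
Full result column, 8 rows per line (p,q fixed per line; r,s,t runs 000..111 left to right):
  rows 0-7 [p,q=00]: 00001010  (ones: 2)
  rows 8-15 [p,q=01]: 00001010  (ones: 2)
  rows 16-23 [p,q=10]: 00001010  (ones: 2)
  rows 24-31 [p,q=11]: 00001010  (ones: 2)
Disagreements = 2+2+2+2 = 8

8


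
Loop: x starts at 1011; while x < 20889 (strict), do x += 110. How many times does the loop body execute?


Step 1: x goes from 1011 toward 20889 by 110; the body runs while x<20889, so iterations = ceil((bound-start)/step)
Step 2: Distance=19878
Step 3: ceil(19878/110)=181

181


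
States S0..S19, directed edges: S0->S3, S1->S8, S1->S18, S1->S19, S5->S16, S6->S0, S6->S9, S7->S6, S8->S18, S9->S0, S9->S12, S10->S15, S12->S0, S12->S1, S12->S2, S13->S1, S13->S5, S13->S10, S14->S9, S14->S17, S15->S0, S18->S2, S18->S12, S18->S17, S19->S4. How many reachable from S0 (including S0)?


BFS from S0:
  layer 0: {S0}
  layer 1: {S3}
Reachable set: {S0, S3}
Count = 2

2


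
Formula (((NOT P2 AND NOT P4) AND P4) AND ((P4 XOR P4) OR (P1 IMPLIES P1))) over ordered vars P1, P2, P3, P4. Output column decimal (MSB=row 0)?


Formula: (((NOT P2 AND NOT P4) AND P4) AND ((P4 XOR P4) OR (P1 IMPLIES P1))) over P1, P2, P3, P4 (16 rows)
Evaluate each row (bits = P1,P2,P3,P4, MSB first):
  row 0 [0000]: (((NOT 0 AND NOT 0) AND 0) AND ((0 XOR 0) OR (0 IMPLIES 0))) -> 0
  row 1 [0001]: (((NOT 0 AND NOT 1) AND 1) AND ((1 XOR 1) OR (0 IMPLIES 0))) -> 0
  row 2 [0010]: (((NOT 0 AND NOT 0) AND 0) AND ((0 XOR 0) OR (0 IMPLIES 0))) -> 0
  row 3 [0011]: (((NOT 0 AND NOT 1) AND 1) AND ((1 XOR 1) OR (0 IMPLIES 0))) -> 0
  row 4 [0100]: (((NOT 1 AND NOT 0) AND 0) AND ((0 XOR 0) OR (0 IMPLIES 0))) -> 0
  row 5 [0101]: (((NOT 1 AND NOT 1) AND 1) AND ((1 XOR 1) OR (0 IMPLIES 0))) -> 0
  row 6 [0110]: (((NOT 1 AND NOT 0) AND 0) AND ((0 XOR 0) OR (0 IMPLIES 0))) -> 0
  row 7 [0111]: (((NOT 1 AND NOT 1) AND 1) AND ((1 XOR 1) OR (0 IMPLIES 0))) -> 0
  row 8 [1000]: (((NOT 0 AND NOT 0) AND 0) AND ((0 XOR 0) OR (1 IMPLIES 1))) -> 0
  row 9 [1001]: (((NOT 0 AND NOT 1) AND 1) AND ((1 XOR 1) OR (1 IMPLIES 1))) -> 0
  row 10 [1010]: (((NOT 0 AND NOT 0) AND 0) AND ((0 XOR 0) OR (1 IMPLIES 1))) -> 0
  row 11 [1011]: (((NOT 0 AND NOT 1) AND 1) AND ((1 XOR 1) OR (1 IMPLIES 1))) -> 0
  row 12 [1100]: (((NOT 1 AND NOT 0) AND 0) AND ((0 XOR 0) OR (1 IMPLIES 1))) -> 0
  row 13 [1101]: (((NOT 1 AND NOT 1) AND 1) AND ((1 XOR 1) OR (1 IMPLIES 1))) -> 0
  row 14 [1110]: (((NOT 1 AND NOT 0) AND 0) AND ((0 XOR 0) OR (1 IMPLIES 1))) -> 0
  row 15 [1111]: (((NOT 1 AND NOT 1) AND 1) AND ((1 XOR 1) OR (1 IMPLIES 1))) -> 0
Full result column, 4 rows per line (P1,P2 fixed per line; P3,P4 runs 00..11 left to right):
  rows 0-3 [P1,P2=00]: 0000  = hex 0
  rows 4-7 [P1,P2=01]: 0000  = hex 0
  rows 8-11 [P1,P2=10]: 0000  = hex 0
  rows 12-15 [P1,P2=11]: 0000  = hex 0
Output column (row 0 .. row 15) = 0000000000000000
Output column grouped in 4s = 0000 0000 0000 0000 = 0x0000
Convert to decimal digit by digit (value = value*16 + digit):
  0 -> 0
  0*16 + 0 = 0
  0*16 + 0 = 0
  0*16 + 0 = 0
Decimal = 0

0


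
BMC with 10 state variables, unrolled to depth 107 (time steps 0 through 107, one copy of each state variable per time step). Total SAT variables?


BMC unrolls to depth k, creating one copy of each state var for steps 0..k.
Step count = 107 + 1 = 108 (steps 0 through 107)
Vars per step = 10
Total = 10 * 108 = 1080

1080


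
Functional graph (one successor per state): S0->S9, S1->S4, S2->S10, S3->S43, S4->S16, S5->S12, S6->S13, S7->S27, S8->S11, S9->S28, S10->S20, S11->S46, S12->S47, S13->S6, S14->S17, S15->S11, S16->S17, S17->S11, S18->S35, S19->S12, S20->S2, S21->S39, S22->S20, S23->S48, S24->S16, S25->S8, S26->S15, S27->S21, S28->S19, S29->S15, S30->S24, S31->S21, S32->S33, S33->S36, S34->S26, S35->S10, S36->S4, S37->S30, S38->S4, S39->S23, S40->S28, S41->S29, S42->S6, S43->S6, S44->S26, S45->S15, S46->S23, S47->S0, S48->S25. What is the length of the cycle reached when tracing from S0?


Trace from S0 until a state repeats:
  S0 -> S9 -> S28 -> S19 -> S12 -> S47 -> S0
S0 first seen at step 0, revisited at step 6.
Cycle length = 6 - 0 = 6

6


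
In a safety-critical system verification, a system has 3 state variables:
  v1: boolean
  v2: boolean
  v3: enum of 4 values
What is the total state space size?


State space = product of domain sizes of all variables.
Domain sizes:
  v1 (boolean): 2
  v2 (boolean): 2
  v3 (enum of 4 values): 4
Product = 2 * 2 * 4 = 16

16


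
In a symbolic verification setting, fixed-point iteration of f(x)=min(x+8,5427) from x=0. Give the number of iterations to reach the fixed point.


Step 1: x=0, cap=5427, increment=8
Step 2: x grows by 8 each step until capped at 5427; fixed point is x=5427
Step 3: iterations = ceil(5427/8) = 679

679


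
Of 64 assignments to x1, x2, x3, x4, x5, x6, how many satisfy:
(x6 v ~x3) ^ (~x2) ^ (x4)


CNF with 3 clauses over 6 vars (64 assignments).
An assignment satisfies CNF iff every clause has >=1 true literal.
Check each row (bits = x1,x2,x3,x4,x5,x6; clause T/F shown):
  row 0 [000000]: clauses=TTF -> 0
  row 1 [000001]: clauses=TTF -> 0
  row 2 [000010]: clauses=TTF -> 0
  row 3 [000011]: clauses=TTF -> 0
  row 4 [000100]: clauses=TTT -> 1
  (every remaining row is evaluated the same way; all 64 results are listed next)
Full result column, 8 rows per line (x1,x2,x3 fixed per line; x4,x5,x6 runs 000..111 left to right):
  rows 0-7 [x1,x2,x3=000]: 00001111  (ones: 4)
  rows 8-15 [x1,x2,x3=001]: 00000101  (ones: 2)
  rows 16-23 [x1,x2,x3=010]: 00000000  (ones: 0)
  rows 24-31 [x1,x2,x3=011]: 00000000  (ones: 0)
  rows 32-39 [x1,x2,x3=100]: 00001111  (ones: 4)
  rows 40-47 [x1,x2,x3=101]: 00000101  (ones: 2)
  rows 48-55 [x1,x2,x3=110]: 00000000  (ones: 0)
  rows 56-63 [x1,x2,x3=111]: 00000000  (ones: 0)
Satisfying assignments = 4+2+0+0+4+2+0+0 = 12

12


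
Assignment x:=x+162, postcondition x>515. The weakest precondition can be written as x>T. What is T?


Formula: wp(x:=E, P) = P[E/x] (substitute E for x in postcondition)
Step 1: Postcondition: x>515
Step 2: Substitute x+162 for x: x+162>515
Step 3: Solve for x: x > 515-162 = 353

353


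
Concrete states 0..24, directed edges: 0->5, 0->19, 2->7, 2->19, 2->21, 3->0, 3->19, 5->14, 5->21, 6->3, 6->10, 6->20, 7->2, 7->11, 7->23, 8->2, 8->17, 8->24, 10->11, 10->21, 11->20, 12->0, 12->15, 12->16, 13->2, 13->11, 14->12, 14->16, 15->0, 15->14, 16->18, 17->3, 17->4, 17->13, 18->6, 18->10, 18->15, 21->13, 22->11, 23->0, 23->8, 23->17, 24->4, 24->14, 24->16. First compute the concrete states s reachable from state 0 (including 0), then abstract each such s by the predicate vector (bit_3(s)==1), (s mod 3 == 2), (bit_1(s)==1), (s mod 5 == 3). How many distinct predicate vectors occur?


BFS from 0:
Concrete reachable: {0, 2, 3, 4, 5, 6, 7, 8, 10, 11, 12, 13, 14, 15, 16, 17, 18, 19, 20, 21, 23, 24}
Abstract via predicates (bit_3(s)==1), (s mod 3 == 2), (bit_1(s)==1), (s mod 5 == 3):
  (0,0,0,0) <- {0, 4, 16, 21}
  (0,0,1,0) <- {6, 7, 19}
  (0,0,1,1) <- {3, 18}
  (0,1,0,0) <- {5, 17, 20}
  (0,1,1,0) <- {2}
  (0,1,1,1) <- {23}
  (1,0,0,0) <- {12, 24}
  (1,0,0,1) <- {13}
  (1,0,1,0) <- {10, 15}
  (1,1,0,1) <- {8}
  (1,1,1,0) <- {11, 14}
Distinct abstract states = 11

11


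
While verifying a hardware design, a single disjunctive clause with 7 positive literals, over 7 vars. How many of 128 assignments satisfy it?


Step 1: Total=2^7=128
Step 2: Unsat when all 7 false: 2^0=1
Step 3: Sat=128-1=127

127


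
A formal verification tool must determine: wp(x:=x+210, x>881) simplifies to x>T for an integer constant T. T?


Formula: wp(x:=E, P) = P[E/x] (substitute E for x in postcondition)
Step 1: Postcondition: x>881
Step 2: Substitute x+210 for x: x+210>881
Step 3: Solve for x: x > 881-210 = 671

671


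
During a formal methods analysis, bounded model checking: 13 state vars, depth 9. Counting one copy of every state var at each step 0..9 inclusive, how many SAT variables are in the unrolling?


BMC unrolls to depth k, creating one copy of each state var for steps 0..k.
Step count = 9 + 1 = 10 (steps 0 through 9)
Vars per step = 13
Total = 13 * 10 = 130

130


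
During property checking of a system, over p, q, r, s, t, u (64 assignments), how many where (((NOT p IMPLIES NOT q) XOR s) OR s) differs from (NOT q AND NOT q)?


F1 = (((NOT p IMPLIES NOT q) XOR s) OR s)
F2 = (NOT q AND NOT q)
Evaluate both on each of 64 rows (bits = p,q,r,s,t,u):
  row 0 [000000]: F1=1 F2=1 -> 0
  row 1 [000001]: F1=1 F2=1 -> 0
  row 2 [000010]: F1=1 F2=1 -> 0
  row 3 [000011]: F1=1 F2=1 -> 0
  row 4 [000100]: F1=1 F2=1 -> 0
  (every remaining row is evaluated the same way; all 64 results are listed next)
Full result column, 8 rows per line (p,q,r fixed per line; s,t,u runs 000..111 left to right):
  rows 0-7 [p,q,r=000]: 00000000  (ones: 0)
  rows 8-15 [p,q,r=001]: 00000000  (ones: 0)
  rows 16-23 [p,q,r=010]: 00001111  (ones: 4)
  rows 24-31 [p,q,r=011]: 00001111  (ones: 4)
  rows 32-39 [p,q,r=100]: 00000000  (ones: 0)
  rows 40-47 [p,q,r=101]: 00000000  (ones: 0)
  rows 48-55 [p,q,r=110]: 11111111  (ones: 8)
  rows 56-63 [p,q,r=111]: 11111111  (ones: 8)
Disagreements = 0+0+4+4+0+0+8+8 = 24

24


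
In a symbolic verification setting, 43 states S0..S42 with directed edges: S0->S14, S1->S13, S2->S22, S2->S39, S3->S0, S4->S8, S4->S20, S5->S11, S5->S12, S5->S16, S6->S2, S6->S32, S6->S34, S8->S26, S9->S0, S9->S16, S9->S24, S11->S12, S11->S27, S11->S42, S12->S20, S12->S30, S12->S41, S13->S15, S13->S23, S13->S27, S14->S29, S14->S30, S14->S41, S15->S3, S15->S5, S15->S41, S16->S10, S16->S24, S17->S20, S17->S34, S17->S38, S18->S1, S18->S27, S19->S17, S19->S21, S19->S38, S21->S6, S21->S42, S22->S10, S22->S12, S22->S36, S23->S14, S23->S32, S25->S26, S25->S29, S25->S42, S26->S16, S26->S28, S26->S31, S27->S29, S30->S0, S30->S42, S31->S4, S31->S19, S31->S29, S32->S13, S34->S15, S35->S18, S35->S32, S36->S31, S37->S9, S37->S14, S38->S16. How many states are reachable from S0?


BFS from S0:
  layer 0: {S0}
  layer 1: {S14}
  layer 2: {S29, S30, S41}
  layer 3: {S42}
Reachable set: {S0, S14, S29, S30, S41, S42}
Count = 6

6


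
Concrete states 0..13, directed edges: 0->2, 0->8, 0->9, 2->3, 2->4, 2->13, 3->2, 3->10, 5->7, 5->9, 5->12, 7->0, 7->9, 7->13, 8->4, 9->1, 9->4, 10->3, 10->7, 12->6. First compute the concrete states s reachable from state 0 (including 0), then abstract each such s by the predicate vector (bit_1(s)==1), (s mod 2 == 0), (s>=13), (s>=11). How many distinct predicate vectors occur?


BFS from 0:
Concrete reachable: {0, 1, 2, 3, 4, 7, 8, 9, 10, 13}
Abstract via predicates (bit_1(s)==1), (s mod 2 == 0), (s>=13), (s>=11):
  (0,0,0,0) <- {1, 9}
  (0,0,1,1) <- {13}
  (0,1,0,0) <- {0, 4, 8}
  (1,0,0,0) <- {3, 7}
  (1,1,0,0) <- {2, 10}
Distinct abstract states = 5

5


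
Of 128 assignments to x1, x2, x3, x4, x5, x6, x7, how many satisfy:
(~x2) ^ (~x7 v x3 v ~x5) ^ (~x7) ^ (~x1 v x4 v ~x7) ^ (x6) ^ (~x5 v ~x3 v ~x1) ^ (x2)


CNF with 7 clauses over 7 vars (128 assignments).
An assignment satisfies CNF iff every clause has >=1 true literal.
Check each row (bits = x1,x2,x3,x4,x5,x6,x7; clause T/F shown):
  row 0 [0000000]: clauses=TTTTFTF -> 0
  row 1 [0000001]: clauses=TTFTFTF -> 0
  row 2 [0000010]: clauses=TTTTTTF -> 0
  row 3 [0000011]: clauses=TTFTTTF -> 0
  row 4 [0000100]: clauses=TTTTFTF -> 0
  (every remaining row is evaluated the same way; all 128 results are listed next)
Full result column, 8 rows per line (x1,x2,x3,x4 fixed per line; x5,x6,x7 runs 000..111 left to right):
  rows 0-7 [x1,x2,x3,x4=0000]: 00000000  (ones: 0)
  rows 8-15 [x1,x2,x3,x4=0001]: 00000000  (ones: 0)
  rows 16-23 [x1,x2,x3,x4=0010]: 00000000  (ones: 0)
  rows 24-31 [x1,x2,x3,x4=0011]: 00000000  (ones: 0)
  rows 32-39 [x1,x2,x3,x4=0100]: 00000000  (ones: 0)
  rows 40-47 [x1,x2,x3,x4=0101]: 00000000  (ones: 0)
  rows 48-55 [x1,x2,x3,x4=0110]: 00000000  (ones: 0)
  rows 56-63 [x1,x2,x3,x4=0111]: 00000000  (ones: 0)
  rows 64-71 [x1,x2,x3,x4=1000]: 00000000  (ones: 0)
  rows 72-79 [x1,x2,x3,x4=1001]: 00000000  (ones: 0)
  rows 80-87 [x1,x2,x3,x4=1010]: 00000000  (ones: 0)
  rows 88-95 [x1,x2,x3,x4=1011]: 00000000  (ones: 0)
  rows 96-103 [x1,x2,x3,x4=1100]: 00000000  (ones: 0)
  rows 104-111 [x1,x2,x3,x4=1101]: 00000000  (ones: 0)
  rows 112-119 [x1,x2,x3,x4=1110]: 00000000  (ones: 0)
  rows 120-127 [x1,x2,x3,x4=1111]: 00000000  (ones: 0)
Satisfying assignments = 0+0+0+0+0+0+0+0+0+0+0+0+0+0+0+0 = 0

0


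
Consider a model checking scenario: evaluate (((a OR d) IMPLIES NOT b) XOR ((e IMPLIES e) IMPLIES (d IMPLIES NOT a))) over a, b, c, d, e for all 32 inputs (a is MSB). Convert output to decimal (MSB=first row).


Formula: (((a OR d) IMPLIES NOT b) XOR ((e IMPLIES e) IMPLIES (d IMPLIES NOT a))) over a, b, c, d, e (32 rows)
Evaluate each row (bits = a,b,c,d,e, MSB first):
  row 0 [00000]: (((0 OR 0) IMPLIES NOT 0) XOR ((0 IMPLIES 0) IMPLIES (0 IMPLIES NOT 0))) -> 0
  row 1 [00001]: (((0 OR 0) IMPLIES NOT 0) XOR ((1 IMPLIES 1) IMPLIES (0 IMPLIES NOT 0))) -> 0
  row 2 [00010]: (((0 OR 1) IMPLIES NOT 0) XOR ((0 IMPLIES 0) IMPLIES (1 IMPLIES NOT 0))) -> 0
  row 3 [00011]: (((0 OR 1) IMPLIES NOT 0) XOR ((1 IMPLIES 1) IMPLIES (1 IMPLIES NOT 0))) -> 0
  row 4 [00100]: (((0 OR 0) IMPLIES NOT 0) XOR ((0 IMPLIES 0) IMPLIES (0 IMPLIES NOT 0))) -> 0
  row 5 [00101]: (((0 OR 0) IMPLIES NOT 0) XOR ((1 IMPLIES 1) IMPLIES (0 IMPLIES NOT 0))) -> 0
  row 6 [00110]: (((0 OR 1) IMPLIES NOT 0) XOR ((0 IMPLIES 0) IMPLIES (1 IMPLIES NOT 0))) -> 0
  row 7 [00111]: (((0 OR 1) IMPLIES NOT 0) XOR ((1 IMPLIES 1) IMPLIES (1 IMPLIES NOT 0))) -> 0
  row 8 [01000]: (((0 OR 0) IMPLIES NOT 1) XOR ((0 IMPLIES 0) IMPLIES (0 IMPLIES NOT 0))) -> 0
  row 9 [01001]: (((0 OR 0) IMPLIES NOT 1) XOR ((1 IMPLIES 1) IMPLIES (0 IMPLIES NOT 0))) -> 0
  row 10 [01010]: (((0 OR 1) IMPLIES NOT 1) XOR ((0 IMPLIES 0) IMPLIES (1 IMPLIES NOT 0))) -> 1
  row 11 [01011]: (((0 OR 1) IMPLIES NOT 1) XOR ((1 IMPLIES 1) IMPLIES (1 IMPLIES NOT 0))) -> 1
  row 12 [01100]: (((0 OR 0) IMPLIES NOT 1) XOR ((0 IMPLIES 0) IMPLIES (0 IMPLIES NOT 0))) -> 0
  row 13 [01101]: (((0 OR 0) IMPLIES NOT 1) XOR ((1 IMPLIES 1) IMPLIES (0 IMPLIES NOT 0))) -> 0
  row 14 [01110]: (((0 OR 1) IMPLIES NOT 1) XOR ((0 IMPLIES 0) IMPLIES (1 IMPLIES NOT 0))) -> 1
  row 15 [01111]: (((0 OR 1) IMPLIES NOT 1) XOR ((1 IMPLIES 1) IMPLIES (1 IMPLIES NOT 0))) -> 1
  row 16 [10000]: (((1 OR 0) IMPLIES NOT 0) XOR ((0 IMPLIES 0) IMPLIES (0 IMPLIES NOT 1))) -> 0
  row 17 [10001]: (((1 OR 0) IMPLIES NOT 0) XOR ((1 IMPLIES 1) IMPLIES (0 IMPLIES NOT 1))) -> 0
  row 18 [10010]: (((1 OR 1) IMPLIES NOT 0) XOR ((0 IMPLIES 0) IMPLIES (1 IMPLIES NOT 1))) -> 1
  row 19 [10011]: (((1 OR 1) IMPLIES NOT 0) XOR ((1 IMPLIES 1) IMPLIES (1 IMPLIES NOT 1))) -> 1
  row 20 [10100]: (((1 OR 0) IMPLIES NOT 0) XOR ((0 IMPLIES 0) IMPLIES (0 IMPLIES NOT 1))) -> 0
  row 21 [10101]: (((1 OR 0) IMPLIES NOT 0) XOR ((1 IMPLIES 1) IMPLIES (0 IMPLIES NOT 1))) -> 0
  row 22 [10110]: (((1 OR 1) IMPLIES NOT 0) XOR ((0 IMPLIES 0) IMPLIES (1 IMPLIES NOT 1))) -> 1
  row 23 [10111]: (((1 OR 1) IMPLIES NOT 0) XOR ((1 IMPLIES 1) IMPLIES (1 IMPLIES NOT 1))) -> 1
  row 24 [11000]: (((1 OR 0) IMPLIES NOT 1) XOR ((0 IMPLIES 0) IMPLIES (0 IMPLIES NOT 1))) -> 1
  row 25 [11001]: (((1 OR 0) IMPLIES NOT 1) XOR ((1 IMPLIES 1) IMPLIES (0 IMPLIES NOT 1))) -> 1
  row 26 [11010]: (((1 OR 1) IMPLIES NOT 1) XOR ((0 IMPLIES 0) IMPLIES (1 IMPLIES NOT 1))) -> 0
  row 27 [11011]: (((1 OR 1) IMPLIES NOT 1) XOR ((1 IMPLIES 1) IMPLIES (1 IMPLIES NOT 1))) -> 0
  row 28 [11100]: (((1 OR 0) IMPLIES NOT 1) XOR ((0 IMPLIES 0) IMPLIES (0 IMPLIES NOT 1))) -> 1
  row 29 [11101]: (((1 OR 0) IMPLIES NOT 1) XOR ((1 IMPLIES 1) IMPLIES (0 IMPLIES NOT 1))) -> 1
  row 30 [11110]: (((1 OR 1) IMPLIES NOT 1) XOR ((0 IMPLIES 0) IMPLIES (1 IMPLIES NOT 1))) -> 0
  row 31 [11111]: (((1 OR 1) IMPLIES NOT 1) XOR ((1 IMPLIES 1) IMPLIES (1 IMPLIES NOT 1))) -> 0
Full result column, 4 rows per line (a,b,c fixed per line; d,e runs 00..11 left to right):
  rows 0-3 [a,b,c=000]: 0000  = hex 0
  rows 4-7 [a,b,c=001]: 0000  = hex 0
  rows 8-11 [a,b,c=010]: 0011  = hex 3
  rows 12-15 [a,b,c=011]: 0011  = hex 3
  rows 16-19 [a,b,c=100]: 0011  = hex 3
  rows 20-23 [a,b,c=101]: 0011  = hex 3
  rows 24-27 [a,b,c=110]: 1100  = hex C
  rows 28-31 [a,b,c=111]: 1100  = hex C
Output column (row 0 .. row 31) = 00000000001100110011001111001100
Output column grouped in 4s = 0000 0000 0011 0011 0011 0011 1100 1100 = 0x003333CC
Convert to decimal digit by digit (value = value*16 + digit):
  0 -> 0
  0*16 + 0 = 0
  0*16 + 3 = 3
  3*16 + 3 = 51
  51*16 + 3 = 819
  819*16 + 3 = 13107
  13107*16 + 12 (C) = 209724
  209724*16 + 12 (C) = 3355596
Decimal = 3355596

3355596


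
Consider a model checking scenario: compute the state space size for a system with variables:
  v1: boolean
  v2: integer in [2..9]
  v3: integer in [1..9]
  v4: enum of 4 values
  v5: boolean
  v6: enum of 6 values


State space = product of domain sizes of all variables.
Domain sizes:
  v1 (boolean): 2
  v2 (integer in [2..9]): 8
  v3 (integer in [1..9]): 9
  v4 (enum of 4 values): 4
  v5 (boolean): 2
  v6 (enum of 6 values): 6
Product = 2 * 8 * 9 * 4 * 2 * 6 = 6912

6912


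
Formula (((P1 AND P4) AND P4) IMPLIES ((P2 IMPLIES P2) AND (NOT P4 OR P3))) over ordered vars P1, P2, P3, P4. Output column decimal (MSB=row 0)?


Formula: (((P1 AND P4) AND P4) IMPLIES ((P2 IMPLIES P2) AND (NOT P4 OR P3))) over P1, P2, P3, P4 (16 rows)
Evaluate each row (bits = P1,P2,P3,P4, MSB first):
  row 0 [0000]: (((0 AND 0) AND 0) IMPLIES ((0 IMPLIES 0) AND (NOT 0 OR 0))) -> 1
  row 1 [0001]: (((0 AND 1) AND 1) IMPLIES ((0 IMPLIES 0) AND (NOT 1 OR 0))) -> 1
  row 2 [0010]: (((0 AND 0) AND 0) IMPLIES ((0 IMPLIES 0) AND (NOT 0 OR 1))) -> 1
  row 3 [0011]: (((0 AND 1) AND 1) IMPLIES ((0 IMPLIES 0) AND (NOT 1 OR 1))) -> 1
  row 4 [0100]: (((0 AND 0) AND 0) IMPLIES ((1 IMPLIES 1) AND (NOT 0 OR 0))) -> 1
  row 5 [0101]: (((0 AND 1) AND 1) IMPLIES ((1 IMPLIES 1) AND (NOT 1 OR 0))) -> 1
  row 6 [0110]: (((0 AND 0) AND 0) IMPLIES ((1 IMPLIES 1) AND (NOT 0 OR 1))) -> 1
  row 7 [0111]: (((0 AND 1) AND 1) IMPLIES ((1 IMPLIES 1) AND (NOT 1 OR 1))) -> 1
  row 8 [1000]: (((1 AND 0) AND 0) IMPLIES ((0 IMPLIES 0) AND (NOT 0 OR 0))) -> 1
  row 9 [1001]: (((1 AND 1) AND 1) IMPLIES ((0 IMPLIES 0) AND (NOT 1 OR 0))) -> 0
  row 10 [1010]: (((1 AND 0) AND 0) IMPLIES ((0 IMPLIES 0) AND (NOT 0 OR 1))) -> 1
  row 11 [1011]: (((1 AND 1) AND 1) IMPLIES ((0 IMPLIES 0) AND (NOT 1 OR 1))) -> 1
  row 12 [1100]: (((1 AND 0) AND 0) IMPLIES ((1 IMPLIES 1) AND (NOT 0 OR 0))) -> 1
  row 13 [1101]: (((1 AND 1) AND 1) IMPLIES ((1 IMPLIES 1) AND (NOT 1 OR 0))) -> 0
  row 14 [1110]: (((1 AND 0) AND 0) IMPLIES ((1 IMPLIES 1) AND (NOT 0 OR 1))) -> 1
  row 15 [1111]: (((1 AND 1) AND 1) IMPLIES ((1 IMPLIES 1) AND (NOT 1 OR 1))) -> 1
Full result column, 4 rows per line (P1,P2 fixed per line; P3,P4 runs 00..11 left to right):
  rows 0-3 [P1,P2=00]: 1111  = hex F
  rows 4-7 [P1,P2=01]: 1111  = hex F
  rows 8-11 [P1,P2=10]: 1011  = hex B
  rows 12-15 [P1,P2=11]: 1011  = hex B
Output column (row 0 .. row 15) = 1111111110111011
Output column grouped in 4s = 1111 1111 1011 1011 = 0xFFBB
Convert to decimal digit by digit (value = value*16 + digit):
  F -> 15
  15*16 + 15 (F) = 255
  255*16 + 11 (B) = 4091
  4091*16 + 11 (B) = 65467
Decimal = 65467

65467


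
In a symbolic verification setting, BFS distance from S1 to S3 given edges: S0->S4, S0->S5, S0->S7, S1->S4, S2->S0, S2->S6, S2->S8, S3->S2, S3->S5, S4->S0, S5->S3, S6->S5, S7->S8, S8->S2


BFS layer-by-layer from S1:
  dist 0: {S1}
  dist 1: {S4}
  dist 2: {S0}
  dist 3: {S5, S7}
  dist 4: {S3, S8}
  -> S3 reached at distance 4
Shortest path length = 4

4


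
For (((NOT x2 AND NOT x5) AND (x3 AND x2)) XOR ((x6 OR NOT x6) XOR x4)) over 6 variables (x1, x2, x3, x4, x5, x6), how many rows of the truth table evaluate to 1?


Formula: (((NOT x2 AND NOT x5) AND (x3 AND x2)) XOR ((x6 OR NOT x6) XOR x4)) over 6 vars (64 rows)
Evaluate each row (x1, x2, x3, x4, x5, x6 as bits, MSB first):
  row 0 [000000]: (((NOT 0 AND NOT 0) AND (0 AND 0)) XOR ((0 OR NOT 0) XOR 0)) -> 1
  row 1 [000001]: (((NOT 0 AND NOT 0) AND (0 AND 0)) XOR ((1 OR NOT 1) XOR 0)) -> 1
  row 2 [000010]: (((NOT 0 AND NOT 1) AND (0 AND 0)) XOR ((0 OR NOT 0) XOR 0)) -> 1
  row 3 [000011]: (((NOT 0 AND NOT 1) AND (0 AND 0)) XOR ((1 OR NOT 1) XOR 0)) -> 1
  row 4 [000100]: (((NOT 0 AND NOT 0) AND (0 AND 0)) XOR ((0 OR NOT 0) XOR 1)) -> 0
  (every remaining row is evaluated the same way; all 64 results are listed next)
Full result column, 8 rows per line (x1,x2,x3 fixed per line; x4,x5,x6 runs 000..111 left to right):
  rows 0-7 [x1,x2,x3=000]: 11110000  (ones: 4)
  rows 8-15 [x1,x2,x3=001]: 11110000  (ones: 4)
  rows 16-23 [x1,x2,x3=010]: 11110000  (ones: 4)
  rows 24-31 [x1,x2,x3=011]: 11110000  (ones: 4)
  rows 32-39 [x1,x2,x3=100]: 11110000  (ones: 4)
  rows 40-47 [x1,x2,x3=101]: 11110000  (ones: 4)
  rows 48-55 [x1,x2,x3=110]: 11110000  (ones: 4)
  rows 56-63 [x1,x2,x3=111]: 11110000  (ones: 4)
Count of 1-rows = 4+4+4+4+4+4+4+4 = 32

32


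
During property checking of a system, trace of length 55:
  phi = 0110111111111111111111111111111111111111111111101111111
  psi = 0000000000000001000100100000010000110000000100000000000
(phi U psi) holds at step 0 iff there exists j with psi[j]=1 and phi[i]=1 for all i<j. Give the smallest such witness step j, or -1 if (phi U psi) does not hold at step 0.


(phi U psi) at 0: need smallest j with psi[j]=1 and phi[i]=1 for all i in [0,j).
Scan from step 0:
  step 0: phi=0 -> phi-prefix broken from here
  step 15: psi=1 but phi already failed -> not a witness
  step 19: psi=1 but phi already failed -> not a witness
  step 22: psi=1 but phi already failed -> not a witness
  step 29: psi=1 but phi already failed -> not a witness
  step 34: psi=1 but phi already failed -> not a witness
  step 35: psi=1 but phi already failed -> not a witness
  step 43: psi=1 but phi already failed -> not a witness
  end of trace: no witness -> -1
Witness step = -1

-1


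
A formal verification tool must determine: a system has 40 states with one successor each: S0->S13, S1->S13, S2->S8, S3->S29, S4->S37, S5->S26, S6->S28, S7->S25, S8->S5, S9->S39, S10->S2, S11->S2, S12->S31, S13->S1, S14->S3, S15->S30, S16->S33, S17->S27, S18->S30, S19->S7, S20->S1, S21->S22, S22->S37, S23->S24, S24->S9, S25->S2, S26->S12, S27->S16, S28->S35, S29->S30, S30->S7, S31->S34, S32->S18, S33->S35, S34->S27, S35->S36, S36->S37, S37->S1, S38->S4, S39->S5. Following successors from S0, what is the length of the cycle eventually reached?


Trace from S0 until a state repeats:
  S0 -> S13 -> S1 -> S13
S13 first seen at step 1, revisited at step 3.
Cycle length = 3 - 1 = 2

2


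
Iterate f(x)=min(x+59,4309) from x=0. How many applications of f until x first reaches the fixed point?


Step 1: x=0, cap=4309, increment=59
Step 2: x grows by 59 each step until capped at 4309; fixed point is x=4309
Step 3: iterations = ceil(4309/59) = 74

74


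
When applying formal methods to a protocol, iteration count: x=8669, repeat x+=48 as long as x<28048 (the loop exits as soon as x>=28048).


Step 1: x goes from 8669 toward 28048 by 48; the body runs while x<28048, so iterations = ceil((bound-start)/step)
Step 2: Distance=19379
Step 3: ceil(19379/48)=404

404


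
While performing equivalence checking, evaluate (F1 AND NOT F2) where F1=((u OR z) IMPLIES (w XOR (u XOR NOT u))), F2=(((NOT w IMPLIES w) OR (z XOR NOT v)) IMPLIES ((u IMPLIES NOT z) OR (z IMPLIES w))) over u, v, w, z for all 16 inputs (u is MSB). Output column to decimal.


F1 = ((u OR z) IMPLIES (w XOR (u XOR NOT u)))
F2 = (((NOT w IMPLIES w) OR (z XOR NOT v)) IMPLIES ((u IMPLIES NOT z) OR (z IMPLIES w)))
Counterexample to F1=>F2 is where F1=1 and F2=0.
Evaluate each row (bits = u,v,w,z, MSB first):
  row 0 [0000]: F1=1 F2=1 -> F1&~F2 -> 0
  row 1 [0001]: F1=1 F2=1 -> F1&~F2 -> 0
  row 2 [0010]: F1=1 F2=1 -> F1&~F2 -> 0
  row 3 [0011]: F1=0 F2=1 -> F1&~F2 -> 0
  row 4 [0100]: F1=1 F2=1 -> F1&~F2 -> 0
  row 5 [0101]: F1=1 F2=1 -> F1&~F2 -> 0
  row 6 [0110]: F1=1 F2=1 -> F1&~F2 -> 0
  row 7 [0111]: F1=0 F2=1 -> F1&~F2 -> 0
  row 8 [1000]: F1=1 F2=1 -> F1&~F2 -> 0
  row 9 [1001]: F1=1 F2=1 -> F1&~F2 -> 0
  row 10 [1010]: F1=0 F2=1 -> F1&~F2 -> 0
  row 11 [1011]: F1=0 F2=1 -> F1&~F2 -> 0
  row 12 [1100]: F1=1 F2=1 -> F1&~F2 -> 0
  row 13 [1101]: F1=1 F2=0 -> F1&~F2 -> 1
  row 14 [1110]: F1=0 F2=1 -> F1&~F2 -> 0
  row 15 [1111]: F1=0 F2=1 -> F1&~F2 -> 0
Full result column, 4 rows per line (u,v fixed per line; w,z runs 00..11 left to right):
  rows 0-3 [u,v=00]: 0000  = hex 0
  rows 4-7 [u,v=01]: 0000  = hex 0
  rows 8-11 [u,v=10]: 0000  = hex 0
  rows 12-15 [u,v=11]: 0100  = hex 4
Counterexample vector (row 0 .. row 15) = 0000000000000100
Output column grouped in 4s = 0000 0000 0000 0100 = 0x0004
Convert to decimal digit by digit (value = value*16 + digit):
  0 -> 0
  0*16 + 0 = 0
  0*16 + 0 = 0
  0*16 + 4 = 4
Decimal = 4

4


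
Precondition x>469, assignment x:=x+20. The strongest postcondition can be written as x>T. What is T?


Formula: sp(P, x:=E) = exists old_x. (x = E[old_x/x]) AND P[old_x/x] (old_x is the value of x before the assignment; eliminate old_x by solving x = E[old_x/x] for old_x)
Step 1: Precondition P: x>469, i.e. old_x > 469
Step 2: Assignment gives x = old_x + 20, so old_x = x - 20
Step 3: Substitute into P: x - 20 > 469
Step 4: Simplify: x > 469+20 = 489

489


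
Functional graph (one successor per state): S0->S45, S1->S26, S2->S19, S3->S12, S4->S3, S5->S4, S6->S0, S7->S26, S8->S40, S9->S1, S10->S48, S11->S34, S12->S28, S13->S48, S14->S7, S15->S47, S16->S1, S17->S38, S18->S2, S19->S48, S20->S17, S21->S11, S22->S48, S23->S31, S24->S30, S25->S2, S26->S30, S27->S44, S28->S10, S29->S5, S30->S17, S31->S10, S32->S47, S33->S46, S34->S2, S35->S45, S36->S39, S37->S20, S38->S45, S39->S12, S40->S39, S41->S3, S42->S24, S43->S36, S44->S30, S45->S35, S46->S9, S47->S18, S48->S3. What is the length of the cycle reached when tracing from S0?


Trace from S0 until a state repeats:
  S0 -> S45 -> S35 -> S45
S45 first seen at step 1, revisited at step 3.
Cycle length = 3 - 1 = 2

2


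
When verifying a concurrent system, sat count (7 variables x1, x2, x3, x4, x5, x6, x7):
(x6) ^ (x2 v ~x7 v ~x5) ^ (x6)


CNF with 3 clauses over 7 vars (128 assignments).
An assignment satisfies CNF iff every clause has >=1 true literal.
Check each row (bits = x1,x2,x3,x4,x5,x6,x7; clause T/F shown):
  row 0 [0000000]: clauses=FTF -> 0
  row 1 [0000001]: clauses=FTF -> 0
  row 2 [0000010]: clauses=TTT -> 1
  row 3 [0000011]: clauses=TTT -> 1
  row 4 [0000100]: clauses=FTF -> 0
  (every remaining row is evaluated the same way; all 128 results are listed next)
Full result column, 8 rows per line (x1,x2,x3,x4 fixed per line; x5,x6,x7 runs 000..111 left to right):
  rows 0-7 [x1,x2,x3,x4=0000]: 00110010  (ones: 3)
  rows 8-15 [x1,x2,x3,x4=0001]: 00110010  (ones: 3)
  rows 16-23 [x1,x2,x3,x4=0010]: 00110010  (ones: 3)
  rows 24-31 [x1,x2,x3,x4=0011]: 00110010  (ones: 3)
  rows 32-39 [x1,x2,x3,x4=0100]: 00110011  (ones: 4)
  rows 40-47 [x1,x2,x3,x4=0101]: 00110011  (ones: 4)
  rows 48-55 [x1,x2,x3,x4=0110]: 00110011  (ones: 4)
  rows 56-63 [x1,x2,x3,x4=0111]: 00110011  (ones: 4)
  rows 64-71 [x1,x2,x3,x4=1000]: 00110010  (ones: 3)
  rows 72-79 [x1,x2,x3,x4=1001]: 00110010  (ones: 3)
  rows 80-87 [x1,x2,x3,x4=1010]: 00110010  (ones: 3)
  rows 88-95 [x1,x2,x3,x4=1011]: 00110010  (ones: 3)
  rows 96-103 [x1,x2,x3,x4=1100]: 00110011  (ones: 4)
  rows 104-111 [x1,x2,x3,x4=1101]: 00110011  (ones: 4)
  rows 112-119 [x1,x2,x3,x4=1110]: 00110011  (ones: 4)
  rows 120-127 [x1,x2,x3,x4=1111]: 00110011  (ones: 4)
Satisfying assignments = 3+3+3+3+4+4+4+4+3+3+3+3+4+4+4+4 = 56

56


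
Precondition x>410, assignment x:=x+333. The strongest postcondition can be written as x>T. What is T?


Formula: sp(P, x:=E) = exists old_x. (x = E[old_x/x]) AND P[old_x/x] (old_x is the value of x before the assignment; eliminate old_x by solving x = E[old_x/x] for old_x)
Step 1: Precondition P: x>410, i.e. old_x > 410
Step 2: Assignment gives x = old_x + 333, so old_x = x - 333
Step 3: Substitute into P: x - 333 > 410
Step 4: Simplify: x > 410+333 = 743

743


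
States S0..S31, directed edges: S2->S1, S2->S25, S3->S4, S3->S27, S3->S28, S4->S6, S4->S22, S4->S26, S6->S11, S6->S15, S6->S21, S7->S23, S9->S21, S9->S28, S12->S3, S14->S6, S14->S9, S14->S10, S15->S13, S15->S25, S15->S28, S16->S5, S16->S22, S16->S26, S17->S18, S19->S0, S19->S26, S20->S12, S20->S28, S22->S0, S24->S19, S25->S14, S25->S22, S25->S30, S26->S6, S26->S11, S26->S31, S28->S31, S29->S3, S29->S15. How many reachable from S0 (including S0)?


BFS from S0:
  layer 0: {S0}
Reachable set: {S0}
Count = 1

1


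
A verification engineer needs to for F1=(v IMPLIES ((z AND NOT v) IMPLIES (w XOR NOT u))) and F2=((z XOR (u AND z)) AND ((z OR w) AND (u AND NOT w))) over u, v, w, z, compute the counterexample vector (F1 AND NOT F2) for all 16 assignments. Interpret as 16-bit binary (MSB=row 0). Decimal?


F1 = (v IMPLIES ((z AND NOT v) IMPLIES (w XOR NOT u)))
F2 = ((z XOR (u AND z)) AND ((z OR w) AND (u AND NOT w)))
Counterexample to F1=>F2 is where F1=1 and F2=0.
Evaluate each row (bits = u,v,w,z, MSB first):
  row 0 [0000]: F1=1 F2=0 -> F1&~F2 -> 1
  row 1 [0001]: F1=1 F2=0 -> F1&~F2 -> 1
  row 2 [0010]: F1=1 F2=0 -> F1&~F2 -> 1
  row 3 [0011]: F1=1 F2=0 -> F1&~F2 -> 1
  row 4 [0100]: F1=1 F2=0 -> F1&~F2 -> 1
  row 5 [0101]: F1=1 F2=0 -> F1&~F2 -> 1
  row 6 [0110]: F1=1 F2=0 -> F1&~F2 -> 1
  row 7 [0111]: F1=1 F2=0 -> F1&~F2 -> 1
  row 8 [1000]: F1=1 F2=0 -> F1&~F2 -> 1
  row 9 [1001]: F1=1 F2=0 -> F1&~F2 -> 1
  row 10 [1010]: F1=1 F2=0 -> F1&~F2 -> 1
  row 11 [1011]: F1=1 F2=0 -> F1&~F2 -> 1
  row 12 [1100]: F1=1 F2=0 -> F1&~F2 -> 1
  row 13 [1101]: F1=1 F2=0 -> F1&~F2 -> 1
  row 14 [1110]: F1=1 F2=0 -> F1&~F2 -> 1
  row 15 [1111]: F1=1 F2=0 -> F1&~F2 -> 1
Full result column, 4 rows per line (u,v fixed per line; w,z runs 00..11 left to right):
  rows 0-3 [u,v=00]: 1111  = hex F
  rows 4-7 [u,v=01]: 1111  = hex F
  rows 8-11 [u,v=10]: 1111  = hex F
  rows 12-15 [u,v=11]: 1111  = hex F
Counterexample vector (row 0 .. row 15) = 1111111111111111
Output column grouped in 4s = 1111 1111 1111 1111 = 0xFFFF
Convert to decimal digit by digit (value = value*16 + digit):
  F -> 15
  15*16 + 15 (F) = 255
  255*16 + 15 (F) = 4095
  4095*16 + 15 (F) = 65535
Decimal = 65535

65535


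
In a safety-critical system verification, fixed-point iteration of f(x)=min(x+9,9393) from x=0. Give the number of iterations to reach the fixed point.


Step 1: x=0, cap=9393, increment=9
Step 2: x grows by 9 each step until capped at 9393; fixed point is x=9393
Step 3: iterations = ceil(9393/9) = 1044

1044


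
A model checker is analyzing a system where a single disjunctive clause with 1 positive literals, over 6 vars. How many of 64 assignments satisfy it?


Step 1: Total=2^6=64
Step 2: Unsat when all 1 false: 2^5=32
Step 3: Sat=64-32=32

32


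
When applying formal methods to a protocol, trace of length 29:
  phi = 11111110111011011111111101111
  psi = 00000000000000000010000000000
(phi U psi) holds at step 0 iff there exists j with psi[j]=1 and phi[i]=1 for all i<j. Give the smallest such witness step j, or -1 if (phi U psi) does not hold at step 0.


(phi U psi) at 0: need smallest j with psi[j]=1 and phi[i]=1 for all i in [0,j).
Scan from step 0:
  step 0: phi=1, psi=0 -> continue
  step 1: phi=1, psi=0 -> continue
  step 2: phi=1, psi=0 -> continue
  step 3: phi=1, psi=0 -> continue
  step 7: phi=0 -> phi-prefix broken from here
  step 18: psi=1 but phi already failed -> not a witness
  end of trace: no witness -> -1
Witness step = -1

-1


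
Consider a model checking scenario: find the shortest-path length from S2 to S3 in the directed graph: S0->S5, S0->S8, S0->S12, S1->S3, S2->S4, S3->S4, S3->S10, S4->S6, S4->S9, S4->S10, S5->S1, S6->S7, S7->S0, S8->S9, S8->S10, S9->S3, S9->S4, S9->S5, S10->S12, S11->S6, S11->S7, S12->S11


BFS layer-by-layer from S2:
  dist 0: {S2}
  dist 1: {S4}
  dist 2: {S6, S9, S10}
  dist 3: {S3, S5, S7, S12}
  -> S3 reached at distance 3
Shortest path length = 3

3


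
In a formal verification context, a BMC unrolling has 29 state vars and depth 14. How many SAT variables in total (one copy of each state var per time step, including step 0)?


BMC unrolls to depth k, creating one copy of each state var for steps 0..k.
Step count = 14 + 1 = 15 (steps 0 through 14)
Vars per step = 29
Total = 29 * 15 = 435

435


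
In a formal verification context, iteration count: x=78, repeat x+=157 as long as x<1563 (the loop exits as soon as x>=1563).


Step 1: x goes from 78 toward 1563 by 157; the body runs while x<1563, so iterations = ceil((bound-start)/step)
Step 2: Distance=1485
Step 3: ceil(1485/157)=10

10


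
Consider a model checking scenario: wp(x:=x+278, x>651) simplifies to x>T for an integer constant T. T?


Formula: wp(x:=E, P) = P[E/x] (substitute E for x in postcondition)
Step 1: Postcondition: x>651
Step 2: Substitute x+278 for x: x+278>651
Step 3: Solve for x: x > 651-278 = 373

373


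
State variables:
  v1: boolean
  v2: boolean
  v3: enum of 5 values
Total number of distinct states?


State space = product of domain sizes of all variables.
Domain sizes:
  v1 (boolean): 2
  v2 (boolean): 2
  v3 (enum of 5 values): 5
Product = 2 * 2 * 5 = 20

20


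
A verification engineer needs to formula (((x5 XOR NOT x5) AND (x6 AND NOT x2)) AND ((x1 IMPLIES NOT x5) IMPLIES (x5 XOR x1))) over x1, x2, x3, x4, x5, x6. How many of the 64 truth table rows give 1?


Formula: (((x5 XOR NOT x5) AND (x6 AND NOT x2)) AND ((x1 IMPLIES NOT x5) IMPLIES (x5 XOR x1))) over 6 vars (64 rows)
Evaluate each row (x1, x2, x3, x4, x5, x6 as bits, MSB first):
  row 0 [000000]: (((0 XOR NOT 0) AND (0 AND NOT 0)) AND ((0 IMPLIES NOT 0) IMPLIES (0 XOR 0))) -> 0
  row 1 [000001]: (((0 XOR NOT 0) AND (1 AND NOT 0)) AND ((0 IMPLIES NOT 0) IMPLIES (0 XOR 0))) -> 0
  row 2 [000010]: (((1 XOR NOT 1) AND (0 AND NOT 0)) AND ((0 IMPLIES NOT 1) IMPLIES (1 XOR 0))) -> 0
  row 3 [000011]: (((1 XOR NOT 1) AND (1 AND NOT 0)) AND ((0 IMPLIES NOT 1) IMPLIES (1 XOR 0))) -> 1
  row 4 [000100]: (((0 XOR NOT 0) AND (0 AND NOT 0)) AND ((0 IMPLIES NOT 0) IMPLIES (0 XOR 0))) -> 0
  (every remaining row is evaluated the same way; all 64 results are listed next)
Full result column, 8 rows per line (x1,x2,x3 fixed per line; x4,x5,x6 runs 000..111 left to right):
  rows 0-7 [x1,x2,x3=000]: 00010001  (ones: 2)
  rows 8-15 [x1,x2,x3=001]: 00010001  (ones: 2)
  rows 16-23 [x1,x2,x3=010]: 00000000  (ones: 0)
  rows 24-31 [x1,x2,x3=011]: 00000000  (ones: 0)
  rows 32-39 [x1,x2,x3=100]: 01010101  (ones: 4)
  rows 40-47 [x1,x2,x3=101]: 01010101  (ones: 4)
  rows 48-55 [x1,x2,x3=110]: 00000000  (ones: 0)
  rows 56-63 [x1,x2,x3=111]: 00000000  (ones: 0)
Count of 1-rows = 2+2+0+0+4+4+0+0 = 12

12


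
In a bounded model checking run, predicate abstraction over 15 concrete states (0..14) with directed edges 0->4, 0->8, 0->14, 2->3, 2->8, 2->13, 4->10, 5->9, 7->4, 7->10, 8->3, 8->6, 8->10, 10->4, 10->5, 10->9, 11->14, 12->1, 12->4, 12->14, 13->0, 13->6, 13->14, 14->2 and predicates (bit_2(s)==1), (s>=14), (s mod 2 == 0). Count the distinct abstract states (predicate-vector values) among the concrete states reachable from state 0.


BFS from 0:
Concrete reachable: {0, 2, 3, 4, 5, 6, 8, 9, 10, 13, 14}
Abstract via predicates (bit_2(s)==1), (s>=14), (s mod 2 == 0):
  (0,0,0) <- {3, 9}
  (0,0,1) <- {0, 2, 8, 10}
  (1,0,0) <- {5, 13}
  (1,0,1) <- {4, 6}
  (1,1,1) <- {14}
Distinct abstract states = 5

5


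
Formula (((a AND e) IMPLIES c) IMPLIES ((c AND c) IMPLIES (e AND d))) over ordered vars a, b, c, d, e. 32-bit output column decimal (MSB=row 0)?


Formula: (((a AND e) IMPLIES c) IMPLIES ((c AND c) IMPLIES (e AND d))) over a, b, c, d, e (32 rows)
Evaluate each row (bits = a,b,c,d,e, MSB first):
  row 0 [00000]: (((0 AND 0) IMPLIES 0) IMPLIES ((0 AND 0) IMPLIES (0 AND 0))) -> 1
  row 1 [00001]: (((0 AND 1) IMPLIES 0) IMPLIES ((0 AND 0) IMPLIES (1 AND 0))) -> 1
  row 2 [00010]: (((0 AND 0) IMPLIES 0) IMPLIES ((0 AND 0) IMPLIES (0 AND 1))) -> 1
  row 3 [00011]: (((0 AND 1) IMPLIES 0) IMPLIES ((0 AND 0) IMPLIES (1 AND 1))) -> 1
  row 4 [00100]: (((0 AND 0) IMPLIES 1) IMPLIES ((1 AND 1) IMPLIES (0 AND 0))) -> 0
  row 5 [00101]: (((0 AND 1) IMPLIES 1) IMPLIES ((1 AND 1) IMPLIES (1 AND 0))) -> 0
  row 6 [00110]: (((0 AND 0) IMPLIES 1) IMPLIES ((1 AND 1) IMPLIES (0 AND 1))) -> 0
  row 7 [00111]: (((0 AND 1) IMPLIES 1) IMPLIES ((1 AND 1) IMPLIES (1 AND 1))) -> 1
  row 8 [01000]: (((0 AND 0) IMPLIES 0) IMPLIES ((0 AND 0) IMPLIES (0 AND 0))) -> 1
  row 9 [01001]: (((0 AND 1) IMPLIES 0) IMPLIES ((0 AND 0) IMPLIES (1 AND 0))) -> 1
  row 10 [01010]: (((0 AND 0) IMPLIES 0) IMPLIES ((0 AND 0) IMPLIES (0 AND 1))) -> 1
  row 11 [01011]: (((0 AND 1) IMPLIES 0) IMPLIES ((0 AND 0) IMPLIES (1 AND 1))) -> 1
  row 12 [01100]: (((0 AND 0) IMPLIES 1) IMPLIES ((1 AND 1) IMPLIES (0 AND 0))) -> 0
  row 13 [01101]: (((0 AND 1) IMPLIES 1) IMPLIES ((1 AND 1) IMPLIES (1 AND 0))) -> 0
  row 14 [01110]: (((0 AND 0) IMPLIES 1) IMPLIES ((1 AND 1) IMPLIES (0 AND 1))) -> 0
  row 15 [01111]: (((0 AND 1) IMPLIES 1) IMPLIES ((1 AND 1) IMPLIES (1 AND 1))) -> 1
  row 16 [10000]: (((1 AND 0) IMPLIES 0) IMPLIES ((0 AND 0) IMPLIES (0 AND 0))) -> 1
  row 17 [10001]: (((1 AND 1) IMPLIES 0) IMPLIES ((0 AND 0) IMPLIES (1 AND 0))) -> 1
  row 18 [10010]: (((1 AND 0) IMPLIES 0) IMPLIES ((0 AND 0) IMPLIES (0 AND 1))) -> 1
  row 19 [10011]: (((1 AND 1) IMPLIES 0) IMPLIES ((0 AND 0) IMPLIES (1 AND 1))) -> 1
  row 20 [10100]: (((1 AND 0) IMPLIES 1) IMPLIES ((1 AND 1) IMPLIES (0 AND 0))) -> 0
  row 21 [10101]: (((1 AND 1) IMPLIES 1) IMPLIES ((1 AND 1) IMPLIES (1 AND 0))) -> 0
  row 22 [10110]: (((1 AND 0) IMPLIES 1) IMPLIES ((1 AND 1) IMPLIES (0 AND 1))) -> 0
  row 23 [10111]: (((1 AND 1) IMPLIES 1) IMPLIES ((1 AND 1) IMPLIES (1 AND 1))) -> 1
  row 24 [11000]: (((1 AND 0) IMPLIES 0) IMPLIES ((0 AND 0) IMPLIES (0 AND 0))) -> 1
  row 25 [11001]: (((1 AND 1) IMPLIES 0) IMPLIES ((0 AND 0) IMPLIES (1 AND 0))) -> 1
  row 26 [11010]: (((1 AND 0) IMPLIES 0) IMPLIES ((0 AND 0) IMPLIES (0 AND 1))) -> 1
  row 27 [11011]: (((1 AND 1) IMPLIES 0) IMPLIES ((0 AND 0) IMPLIES (1 AND 1))) -> 1
  row 28 [11100]: (((1 AND 0) IMPLIES 1) IMPLIES ((1 AND 1) IMPLIES (0 AND 0))) -> 0
  row 29 [11101]: (((1 AND 1) IMPLIES 1) IMPLIES ((1 AND 1) IMPLIES (1 AND 0))) -> 0
  row 30 [11110]: (((1 AND 0) IMPLIES 1) IMPLIES ((1 AND 1) IMPLIES (0 AND 1))) -> 0
  row 31 [11111]: (((1 AND 1) IMPLIES 1) IMPLIES ((1 AND 1) IMPLIES (1 AND 1))) -> 1
Full result column, 4 rows per line (a,b,c fixed per line; d,e runs 00..11 left to right):
  rows 0-3 [a,b,c=000]: 1111  = hex F
  rows 4-7 [a,b,c=001]: 0001  = hex 1
  rows 8-11 [a,b,c=010]: 1111  = hex F
  rows 12-15 [a,b,c=011]: 0001  = hex 1
  rows 16-19 [a,b,c=100]: 1111  = hex F
  rows 20-23 [a,b,c=101]: 0001  = hex 1
  rows 24-27 [a,b,c=110]: 1111  = hex F
  rows 28-31 [a,b,c=111]: 0001  = hex 1
Output column (row 0 .. row 31) = 11110001111100011111000111110001
Output column grouped in 4s = 1111 0001 1111 0001 1111 0001 1111 0001 = 0xF1F1F1F1
Convert to decimal digit by digit (value = value*16 + digit):
  F -> 15
  15*16 + 1 = 241
  241*16 + 15 (F) = 3871
  3871*16 + 1 = 61937
  61937*16 + 15 (F) = 991007
  991007*16 + 1 = 15856113
  15856113*16 + 15 (F) = 253697823
  253697823*16 + 1 = 4059165169
Decimal = 4059165169

4059165169
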